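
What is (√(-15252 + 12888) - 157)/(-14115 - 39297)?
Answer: 157/53412 - I*√591/26706 ≈ 0.0029394 - 0.0009103*I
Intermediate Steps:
(√(-15252 + 12888) - 157)/(-14115 - 39297) = (√(-2364) - 157)/(-53412) = (2*I*√591 - 157)*(-1/53412) = (-157 + 2*I*√591)*(-1/53412) = 157/53412 - I*√591/26706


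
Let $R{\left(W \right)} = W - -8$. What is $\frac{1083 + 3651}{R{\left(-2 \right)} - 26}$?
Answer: $- \frac{2367}{10} \approx -236.7$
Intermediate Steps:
$R{\left(W \right)} = 8 + W$ ($R{\left(W \right)} = W + 8 = 8 + W$)
$\frac{1083 + 3651}{R{\left(-2 \right)} - 26} = \frac{1083 + 3651}{\left(8 - 2\right) - 26} = \frac{4734}{6 - 26} = \frac{4734}{-20} = 4734 \left(- \frac{1}{20}\right) = - \frac{2367}{10}$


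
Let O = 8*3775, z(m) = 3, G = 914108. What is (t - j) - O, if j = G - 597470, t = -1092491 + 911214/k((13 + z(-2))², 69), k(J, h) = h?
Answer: -1426123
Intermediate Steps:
O = 30200
t = -1079285 (t = -1092491 + 911214/69 = -1092491 + 911214*(1/69) = -1092491 + 13206 = -1079285)
j = 316638 (j = 914108 - 597470 = 316638)
(t - j) - O = (-1079285 - 1*316638) - 1*30200 = (-1079285 - 316638) - 30200 = -1395923 - 30200 = -1426123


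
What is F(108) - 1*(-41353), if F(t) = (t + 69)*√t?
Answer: 41353 + 1062*√3 ≈ 43192.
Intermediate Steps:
F(t) = √t*(69 + t) (F(t) = (69 + t)*√t = √t*(69 + t))
F(108) - 1*(-41353) = √108*(69 + 108) - 1*(-41353) = (6*√3)*177 + 41353 = 1062*√3 + 41353 = 41353 + 1062*√3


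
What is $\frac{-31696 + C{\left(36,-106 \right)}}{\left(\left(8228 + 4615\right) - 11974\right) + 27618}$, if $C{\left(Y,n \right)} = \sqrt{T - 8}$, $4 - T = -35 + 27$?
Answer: $- \frac{31694}{28487} \approx -1.1126$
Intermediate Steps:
$T = 12$ ($T = 4 - \left(-35 + 27\right) = 4 - -8 = 4 + 8 = 12$)
$C{\left(Y,n \right)} = 2$ ($C{\left(Y,n \right)} = \sqrt{12 - 8} = \sqrt{4} = 2$)
$\frac{-31696 + C{\left(36,-106 \right)}}{\left(\left(8228 + 4615\right) - 11974\right) + 27618} = \frac{-31696 + 2}{\left(\left(8228 + 4615\right) - 11974\right) + 27618} = - \frac{31694}{\left(12843 - 11974\right) + 27618} = - \frac{31694}{869 + 27618} = - \frac{31694}{28487}$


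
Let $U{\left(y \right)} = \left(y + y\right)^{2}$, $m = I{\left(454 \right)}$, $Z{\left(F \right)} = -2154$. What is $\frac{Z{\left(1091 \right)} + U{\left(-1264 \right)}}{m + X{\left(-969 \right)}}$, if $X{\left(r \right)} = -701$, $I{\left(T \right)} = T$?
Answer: $- \frac{6388630}{247} \approx -25865.0$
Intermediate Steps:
$m = 454$
$U{\left(y \right)} = 4 y^{2}$ ($U{\left(y \right)} = \left(2 y\right)^{2} = 4 y^{2}$)
$\frac{Z{\left(1091 \right)} + U{\left(-1264 \right)}}{m + X{\left(-969 \right)}} = \frac{-2154 + 4 \left(-1264\right)^{2}}{454 - 701} = \frac{-2154 + 4 \cdot 1597696}{-247} = \left(-2154 + 6390784\right) \left(- \frac{1}{247}\right) = 6388630 \left(- \frac{1}{247}\right) = - \frac{6388630}{247}$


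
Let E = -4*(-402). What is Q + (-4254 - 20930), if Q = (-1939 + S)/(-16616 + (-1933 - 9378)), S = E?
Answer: -703313237/27927 ≈ -25184.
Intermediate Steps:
E = 1608
S = 1608
Q = 331/27927 (Q = (-1939 + 1608)/(-16616 + (-1933 - 9378)) = -331/(-16616 - 11311) = -331/(-27927) = -331*(-1/27927) = 331/27927 ≈ 0.011852)
Q + (-4254 - 20930) = 331/27927 + (-4254 - 20930) = 331/27927 - 25184 = -703313237/27927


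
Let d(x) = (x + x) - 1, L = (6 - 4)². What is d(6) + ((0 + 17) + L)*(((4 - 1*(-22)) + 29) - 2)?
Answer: 1124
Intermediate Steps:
L = 4 (L = 2² = 4)
d(x) = -1 + 2*x (d(x) = 2*x - 1 = -1 + 2*x)
d(6) + ((0 + 17) + L)*(((4 - 1*(-22)) + 29) - 2) = (-1 + 2*6) + ((0 + 17) + 4)*(((4 - 1*(-22)) + 29) - 2) = (-1 + 12) + (17 + 4)*(((4 + 22) + 29) - 2) = 11 + 21*((26 + 29) - 2) = 11 + 21*(55 - 2) = 11 + 21*53 = 11 + 1113 = 1124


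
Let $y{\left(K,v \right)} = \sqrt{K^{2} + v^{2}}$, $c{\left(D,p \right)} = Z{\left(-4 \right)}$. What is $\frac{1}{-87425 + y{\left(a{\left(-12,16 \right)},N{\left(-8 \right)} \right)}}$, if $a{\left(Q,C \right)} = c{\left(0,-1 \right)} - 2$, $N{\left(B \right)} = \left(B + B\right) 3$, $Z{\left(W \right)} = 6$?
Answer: $- \frac{17485}{1528625661} - \frac{4 \sqrt{145}}{7643128305} \approx -1.1445 \cdot 10^{-5}$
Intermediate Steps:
$N{\left(B \right)} = 6 B$ ($N{\left(B \right)} = 2 B 3 = 6 B$)
$c{\left(D,p \right)} = 6$
$a{\left(Q,C \right)} = 4$ ($a{\left(Q,C \right)} = 6 - 2 = 4$)
$\frac{1}{-87425 + y{\left(a{\left(-12,16 \right)},N{\left(-8 \right)} \right)}} = \frac{1}{-87425 + \sqrt{4^{2} + \left(6 \left(-8\right)\right)^{2}}} = \frac{1}{-87425 + \sqrt{16 + \left(-48\right)^{2}}} = \frac{1}{-87425 + \sqrt{16 + 2304}} = \frac{1}{-87425 + \sqrt{2320}} = \frac{1}{-87425 + 4 \sqrt{145}}$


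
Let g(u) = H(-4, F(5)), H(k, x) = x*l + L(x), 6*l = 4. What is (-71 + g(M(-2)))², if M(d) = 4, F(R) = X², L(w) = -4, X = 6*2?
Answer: 441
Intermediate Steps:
X = 12
l = ⅔ (l = (⅙)*4 = ⅔ ≈ 0.66667)
F(R) = 144 (F(R) = 12² = 144)
H(k, x) = -4 + 2*x/3 (H(k, x) = x*(⅔) - 4 = 2*x/3 - 4 = -4 + 2*x/3)
g(u) = 92 (g(u) = -4 + (⅔)*144 = -4 + 96 = 92)
(-71 + g(M(-2)))² = (-71 + 92)² = 21² = 441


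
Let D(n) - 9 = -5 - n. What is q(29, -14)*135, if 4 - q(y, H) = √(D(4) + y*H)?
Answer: 540 - 135*I*√406 ≈ 540.0 - 2720.2*I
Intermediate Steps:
D(n) = 4 - n (D(n) = 9 + (-5 - n) = 4 - n)
q(y, H) = 4 - √(H*y) (q(y, H) = 4 - √((4 - 1*4) + y*H) = 4 - √((4 - 4) + H*y) = 4 - √(0 + H*y) = 4 - √(H*y))
q(29, -14)*135 = (4 - √(-14*29))*135 = (4 - √(-406))*135 = (4 - I*√406)*135 = 540 - 135*I*√406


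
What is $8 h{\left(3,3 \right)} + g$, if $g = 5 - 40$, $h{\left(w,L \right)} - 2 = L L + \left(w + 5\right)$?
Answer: $117$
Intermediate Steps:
$h{\left(w,L \right)} = 7 + w + L^{2}$ ($h{\left(w,L \right)} = 2 + \left(L L + \left(w + 5\right)\right) = 2 + \left(L^{2} + \left(5 + w\right)\right) = 2 + \left(5 + w + L^{2}\right) = 7 + w + L^{2}$)
$g = -35$ ($g = 5 - 40 = -35$)
$8 h{\left(3,3 \right)} + g = 8 \left(7 + 3 + 3^{2}\right) - 35 = 8 \left(7 + 3 + 9\right) - 35 = 8 \cdot 19 - 35 = 152 - 35 = 117$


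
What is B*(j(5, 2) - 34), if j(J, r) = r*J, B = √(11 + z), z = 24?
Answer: -24*√35 ≈ -141.99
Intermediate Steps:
B = √35 (B = √(11 + 24) = √35 ≈ 5.9161)
j(J, r) = J*r
B*(j(5, 2) - 34) = √35*(5*2 - 34) = √35*(10 - 34) = √35*(-24) = -24*√35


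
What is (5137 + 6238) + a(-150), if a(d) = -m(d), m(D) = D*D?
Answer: -11125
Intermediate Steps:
m(D) = D²
a(d) = -d²
(5137 + 6238) + a(-150) = (5137 + 6238) - 1*(-150)² = 11375 - 1*22500 = 11375 - 22500 = -11125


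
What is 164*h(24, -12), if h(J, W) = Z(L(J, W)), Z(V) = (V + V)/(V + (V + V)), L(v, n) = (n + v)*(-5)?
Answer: 328/3 ≈ 109.33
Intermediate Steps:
L(v, n) = -5*n - 5*v
Z(V) = ⅔ (Z(V) = (2*V)/(V + 2*V) = (2*V)/((3*V)) = (2*V)*(1/(3*V)) = ⅔)
h(J, W) = ⅔
164*h(24, -12) = 164*(⅔) = 328/3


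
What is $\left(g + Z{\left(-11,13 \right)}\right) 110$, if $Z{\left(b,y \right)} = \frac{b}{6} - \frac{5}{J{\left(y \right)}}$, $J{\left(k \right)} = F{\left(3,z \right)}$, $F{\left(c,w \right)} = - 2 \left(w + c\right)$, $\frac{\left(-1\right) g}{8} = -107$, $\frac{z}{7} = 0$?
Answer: $94050$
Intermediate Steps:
$z = 0$ ($z = 7 \cdot 0 = 0$)
$g = 856$ ($g = \left(-8\right) \left(-107\right) = 856$)
$F{\left(c,w \right)} = - 2 c - 2 w$ ($F{\left(c,w \right)} = - 2 \left(c + w\right) = - 2 c - 2 w$)
$J{\left(k \right)} = -6$ ($J{\left(k \right)} = \left(-2\right) 3 - 0 = -6 + 0 = -6$)
$Z{\left(b,y \right)} = \frac{5}{6} + \frac{b}{6}$ ($Z{\left(b,y \right)} = \frac{b}{6} - \frac{5}{-6} = b \frac{1}{6} - - \frac{5}{6} = \frac{b}{6} + \frac{5}{6} = \frac{5}{6} + \frac{b}{6}$)
$\left(g + Z{\left(-11,13 \right)}\right) 110 = \left(856 + \left(\frac{5}{6} + \frac{1}{6} \left(-11\right)\right)\right) 110 = \left(856 + \left(\frac{5}{6} - \frac{11}{6}\right)\right) 110 = \left(856 - 1\right) 110 = 855 \cdot 110 = 94050$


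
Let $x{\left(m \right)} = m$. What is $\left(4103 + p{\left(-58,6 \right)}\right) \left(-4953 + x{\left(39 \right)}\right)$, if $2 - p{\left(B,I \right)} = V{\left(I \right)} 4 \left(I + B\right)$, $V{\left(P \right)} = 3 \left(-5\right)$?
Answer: $-4840290$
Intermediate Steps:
$V{\left(P \right)} = -15$
$p{\left(B,I \right)} = 2 + 60 B + 60 I$ ($p{\left(B,I \right)} = 2 - - 15 \cdot 4 \left(I + B\right) = 2 - - 15 \cdot 4 \left(B + I\right) = 2 - - 15 \left(4 B + 4 I\right) = 2 - \left(- 60 B - 60 I\right) = 2 + \left(60 B + 60 I\right) = 2 + 60 B + 60 I$)
$\left(4103 + p{\left(-58,6 \right)}\right) \left(-4953 + x{\left(39 \right)}\right) = \left(4103 + \left(2 + 60 \left(-58\right) + 60 \cdot 6\right)\right) \left(-4953 + 39\right) = \left(4103 + \left(2 - 3480 + 360\right)\right) \left(-4914\right) = \left(4103 - 3118\right) \left(-4914\right) = 985 \left(-4914\right) = -4840290$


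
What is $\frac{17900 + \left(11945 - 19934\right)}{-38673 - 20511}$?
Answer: $- \frac{9911}{59184} \approx -0.16746$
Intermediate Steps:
$\frac{17900 + \left(11945 - 19934\right)}{-38673 - 20511} = \frac{17900 + \left(11945 - 19934\right)}{-59184} = \left(17900 - 7989\right) \left(- \frac{1}{59184}\right) = 9911 \left(- \frac{1}{59184}\right) = - \frac{9911}{59184}$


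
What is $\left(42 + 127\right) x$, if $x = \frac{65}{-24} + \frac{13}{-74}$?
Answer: $- \frac{432809}{888} \approx -487.4$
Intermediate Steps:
$x = - \frac{2561}{888}$ ($x = 65 \left(- \frac{1}{24}\right) + 13 \left(- \frac{1}{74}\right) = - \frac{65}{24} - \frac{13}{74} = - \frac{2561}{888} \approx -2.884$)
$\left(42 + 127\right) x = \left(42 + 127\right) \left(- \frac{2561}{888}\right) = 169 \left(- \frac{2561}{888}\right) = - \frac{432809}{888}$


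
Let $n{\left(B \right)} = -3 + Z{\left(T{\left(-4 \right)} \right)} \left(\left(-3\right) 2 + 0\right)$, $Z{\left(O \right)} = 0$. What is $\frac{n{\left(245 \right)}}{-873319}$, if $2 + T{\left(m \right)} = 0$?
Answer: $\frac{3}{873319} \approx 3.4352 \cdot 10^{-6}$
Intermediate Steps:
$T{\left(m \right)} = -2$ ($T{\left(m \right)} = -2 + 0 = -2$)
$n{\left(B \right)} = -3$ ($n{\left(B \right)} = -3 + 0 \left(\left(-3\right) 2 + 0\right) = -3 + 0 \left(-6 + 0\right) = -3 + 0 \left(-6\right) = -3 + 0 = -3$)
$\frac{n{\left(245 \right)}}{-873319} = - \frac{3}{-873319} = \left(-3\right) \left(- \frac{1}{873319}\right) = \frac{3}{873319}$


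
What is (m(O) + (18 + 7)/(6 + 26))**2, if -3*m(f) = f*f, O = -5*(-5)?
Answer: 397005625/9216 ≈ 43078.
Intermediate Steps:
O = 25
m(f) = -f**2/3 (m(f) = -f*f/3 = -f**2/3)
(m(O) + (18 + 7)/(6 + 26))**2 = (-1/3*25**2 + (18 + 7)/(6 + 26))**2 = (-1/3*625 + 25/32)**2 = (-625/3 + 25*(1/32))**2 = (-625/3 + 25/32)**2 = (-19925/96)**2 = 397005625/9216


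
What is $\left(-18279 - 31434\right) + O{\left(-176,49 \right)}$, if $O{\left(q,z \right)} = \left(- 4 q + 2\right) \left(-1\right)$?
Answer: $-50419$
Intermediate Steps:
$O{\left(q,z \right)} = -2 + 4 q$ ($O{\left(q,z \right)} = \left(2 - 4 q\right) \left(-1\right) = -2 + 4 q$)
$\left(-18279 - 31434\right) + O{\left(-176,49 \right)} = \left(-18279 - 31434\right) + \left(-2 + 4 \left(-176\right)\right) = -49713 - 706 = -50419$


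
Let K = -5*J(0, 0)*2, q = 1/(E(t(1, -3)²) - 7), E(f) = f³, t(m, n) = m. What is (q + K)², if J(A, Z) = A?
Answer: 1/36 ≈ 0.027778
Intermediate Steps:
q = -⅙ (q = 1/((1²)³ - 7) = 1/(1³ - 7) = 1/(1 - 7) = 1/(-6) = -⅙ ≈ -0.16667)
K = 0 (K = -5*0*2 = 0*2 = 0)
(q + K)² = (-⅙ + 0)² = (-⅙)² = 1/36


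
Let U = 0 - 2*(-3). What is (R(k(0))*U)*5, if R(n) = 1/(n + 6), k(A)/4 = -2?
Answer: -15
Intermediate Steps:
k(A) = -8 (k(A) = 4*(-2) = -8)
R(n) = 1/(6 + n)
U = 6 (U = 0 + 6 = 6)
(R(k(0))*U)*5 = (6/(6 - 8))*5 = (6/(-2))*5 = -½*6*5 = -3*5 = -15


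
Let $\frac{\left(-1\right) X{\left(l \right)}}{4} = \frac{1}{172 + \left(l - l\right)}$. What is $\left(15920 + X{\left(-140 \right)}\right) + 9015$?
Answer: $\frac{1072204}{43} \approx 24935.0$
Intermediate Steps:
$X{\left(l \right)} = - \frac{1}{43}$ ($X{\left(l \right)} = - \frac{4}{172 + \left(l - l\right)} = - \frac{4}{172 + 0} = - \frac{4}{172} = \left(-4\right) \frac{1}{172} = - \frac{1}{43}$)
$\left(15920 + X{\left(-140 \right)}\right) + 9015 = \left(15920 - \frac{1}{43}\right) + 9015 = \frac{684559}{43} + 9015 = \frac{1072204}{43}$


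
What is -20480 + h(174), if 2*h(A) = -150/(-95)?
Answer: -389105/19 ≈ -20479.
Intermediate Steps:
h(A) = 15/19 (h(A) = (-150/(-95))/2 = (-150*(-1/95))/2 = (1/2)*(30/19) = 15/19)
-20480 + h(174) = -20480 + 15/19 = -389105/19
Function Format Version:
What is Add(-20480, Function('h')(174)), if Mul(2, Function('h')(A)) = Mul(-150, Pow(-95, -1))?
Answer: Rational(-389105, 19) ≈ -20479.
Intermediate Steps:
Function('h')(A) = Rational(15, 19) (Function('h')(A) = Mul(Rational(1, 2), Mul(-150, Pow(-95, -1))) = Mul(Rational(1, 2), Mul(-150, Rational(-1, 95))) = Mul(Rational(1, 2), Rational(30, 19)) = Rational(15, 19))
Add(-20480, Function('h')(174)) = Add(-20480, Rational(15, 19)) = Rational(-389105, 19)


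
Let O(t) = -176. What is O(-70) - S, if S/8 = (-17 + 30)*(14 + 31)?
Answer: -4856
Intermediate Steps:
S = 4680 (S = 8*((-17 + 30)*(14 + 31)) = 8*(13*45) = 8*585 = 4680)
O(-70) - S = -176 - 1*4680 = -176 - 4680 = -4856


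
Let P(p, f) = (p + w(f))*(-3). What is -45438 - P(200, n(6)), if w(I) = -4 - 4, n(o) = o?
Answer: -44862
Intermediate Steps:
w(I) = -8
P(p, f) = 24 - 3*p (P(p, f) = (p - 8)*(-3) = (-8 + p)*(-3) = 24 - 3*p)
-45438 - P(200, n(6)) = -45438 - (24 - 3*200) = -45438 - (24 - 600) = -45438 - 1*(-576) = -45438 + 576 = -44862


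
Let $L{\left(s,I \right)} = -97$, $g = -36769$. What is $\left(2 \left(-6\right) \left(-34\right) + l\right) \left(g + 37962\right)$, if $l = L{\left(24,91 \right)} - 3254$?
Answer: $-3510999$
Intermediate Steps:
$l = -3351$ ($l = -97 - 3254 = -3351$)
$\left(2 \left(-6\right) \left(-34\right) + l\right) \left(g + 37962\right) = \left(2 \left(-6\right) \left(-34\right) - 3351\right) \left(-36769 + 37962\right) = \left(\left(-12\right) \left(-34\right) - 3351\right) 1193 = \left(408 - 3351\right) 1193 = \left(-2943\right) 1193 = -3510999$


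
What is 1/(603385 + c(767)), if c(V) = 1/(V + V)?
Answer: 1534/925592591 ≈ 1.6573e-6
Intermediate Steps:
c(V) = 1/(2*V)
1/(603385 + c(767)) = 1/(603385 + (½)/767) = 1/(603385 + (½)*(1/767)) = 1/(603385 + 1/1534) = 1/(925592591/1534) = 1534/925592591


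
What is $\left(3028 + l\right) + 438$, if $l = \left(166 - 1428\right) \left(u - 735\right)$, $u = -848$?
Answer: $2001212$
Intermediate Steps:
$l = 1997746$ ($l = \left(166 - 1428\right) \left(-848 - 735\right) = \left(-1262\right) \left(-1583\right) = 1997746$)
$\left(3028 + l\right) + 438 = \left(3028 + 1997746\right) + 438 = 2000774 + 438 = 2001212$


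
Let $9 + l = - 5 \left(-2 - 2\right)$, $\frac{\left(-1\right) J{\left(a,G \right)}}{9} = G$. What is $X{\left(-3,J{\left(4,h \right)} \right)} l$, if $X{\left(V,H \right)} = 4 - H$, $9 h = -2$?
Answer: $22$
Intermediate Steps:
$h = - \frac{2}{9}$ ($h = \frac{1}{9} \left(-2\right) = - \frac{2}{9} \approx -0.22222$)
$J{\left(a,G \right)} = - 9 G$
$l = 11$ ($l = -9 - 5 \left(-2 - 2\right) = -9 - -20 = -9 + 20 = 11$)
$X{\left(-3,J{\left(4,h \right)} \right)} l = \left(4 - \left(-9\right) \left(- \frac{2}{9}\right)\right) 11 = \left(4 - 2\right) 11 = 2 \cdot 11 = 22$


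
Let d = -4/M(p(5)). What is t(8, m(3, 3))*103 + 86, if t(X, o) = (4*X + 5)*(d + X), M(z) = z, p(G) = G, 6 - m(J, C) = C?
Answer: 137626/5 ≈ 27525.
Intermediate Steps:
m(J, C) = 6 - C
d = -4/5 ≈ -0.80000
t(X, o) = (5 + 4*X)*(-4/5 + X) (t(X, o) = (4*X + 5)*(-4/5 + X) = (5 + 4*X)*(-4/5 + X))
t(8, m(3, 3))*103 + 86 = (-4 + 4*8**2 + (9/5)*8)*103 + 86 = (-4 + 4*64 + 72/5)*103 + 86 = (-4 + 256 + 72/5)*103 + 86 = (1332/5)*103 + 86 = 137196/5 + 86 = 137626/5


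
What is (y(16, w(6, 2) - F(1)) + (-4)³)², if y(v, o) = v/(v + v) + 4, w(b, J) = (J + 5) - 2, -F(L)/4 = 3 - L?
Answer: 14161/4 ≈ 3540.3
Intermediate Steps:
F(L) = -12 + 4*L (F(L) = -4*(3 - L) = -12 + 4*L)
w(b, J) = 3 + J (w(b, J) = (5 + J) - 2 = 3 + J)
y(v, o) = 9/2 (y(v, o) = v/((2*v)) + 4 = v*(1/(2*v)) + 4 = ½ + 4 = 9/2)
(y(16, w(6, 2) - F(1)) + (-4)³)² = (9/2 + (-4)³)² = (9/2 - 64)² = (-119/2)² = 14161/4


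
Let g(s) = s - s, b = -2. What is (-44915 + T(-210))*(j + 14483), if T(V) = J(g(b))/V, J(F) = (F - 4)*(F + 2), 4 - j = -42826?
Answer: -270292177223/105 ≈ -2.5742e+9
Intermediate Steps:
j = 42830 (j = 4 - 1*(-42826) = 4 + 42826 = 42830)
g(s) = 0
J(F) = (-4 + F)*(2 + F)
T(V) = -8/V (T(V) = (-8 + 0² - 2*0)/V = (-8 + 0 + 0)/V = -8/V)
(-44915 + T(-210))*(j + 14483) = (-44915 - 8/(-210))*(42830 + 14483) = (-44915 - 8*(-1/210))*57313 = (-44915 + 4/105)*57313 = -4716071/105*57313 = -270292177223/105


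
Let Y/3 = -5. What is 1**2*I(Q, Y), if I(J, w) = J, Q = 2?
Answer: 2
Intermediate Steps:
Y = -15 (Y = 3*(-5) = -15)
1**2*I(Q, Y) = 1**2*2 = 1*2 = 2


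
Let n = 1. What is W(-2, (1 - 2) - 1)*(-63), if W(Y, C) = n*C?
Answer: 126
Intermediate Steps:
W(Y, C) = C (W(Y, C) = 1*C = C)
W(-2, (1 - 2) - 1)*(-63) = ((1 - 2) - 1)*(-63) = (-1 - 1)*(-63) = -2*(-63) = 126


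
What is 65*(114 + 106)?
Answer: 14300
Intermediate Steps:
65*(114 + 106) = 65*220 = 14300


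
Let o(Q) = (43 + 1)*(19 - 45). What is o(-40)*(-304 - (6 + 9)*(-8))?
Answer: 210496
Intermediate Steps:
o(Q) = -1144 (o(Q) = 44*(-26) = -1144)
o(-40)*(-304 - (6 + 9)*(-8)) = -1144*(-304 - (6 + 9)*(-8)) = -1144*(-304 - 15*(-8)) = -1144*(-304 - 1*(-120)) = -1144*(-304 + 120) = -1144*(-184) = 210496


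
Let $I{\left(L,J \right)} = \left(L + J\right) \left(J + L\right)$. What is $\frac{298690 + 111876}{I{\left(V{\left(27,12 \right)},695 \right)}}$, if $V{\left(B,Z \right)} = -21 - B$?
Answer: $\frac{410566}{418609} \approx 0.98079$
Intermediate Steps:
$I{\left(L,J \right)} = \left(J + L\right)^{2}$ ($I{\left(L,J \right)} = \left(J + L\right) \left(J + L\right) = \left(J + L\right)^{2}$)
$\frac{298690 + 111876}{I{\left(V{\left(27,12 \right)},695 \right)}} = \frac{298690 + 111876}{\left(695 - 48\right)^{2}} = \frac{410566}{\left(695 - 48\right)^{2}} = \frac{410566}{647^{2}} = \frac{410566}{418609}$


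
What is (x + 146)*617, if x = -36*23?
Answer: -420794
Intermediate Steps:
x = -828
(x + 146)*617 = (-828 + 146)*617 = -682*617 = -420794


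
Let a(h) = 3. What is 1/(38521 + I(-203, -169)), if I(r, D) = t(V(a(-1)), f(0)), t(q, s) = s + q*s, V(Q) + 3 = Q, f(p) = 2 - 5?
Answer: 1/38518 ≈ 2.5962e-5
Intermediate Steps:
f(p) = -3
V(Q) = -3 + Q
I(r, D) = -3 (I(r, D) = -3*(1 + (-3 + 3)) = -3*(1 + 0) = -3*1 = -3)
1/(38521 + I(-203, -169)) = 1/(38521 - 3) = 1/38518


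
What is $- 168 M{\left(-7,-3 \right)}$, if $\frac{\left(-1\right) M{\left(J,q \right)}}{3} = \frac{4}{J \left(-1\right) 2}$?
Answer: $144$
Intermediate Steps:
$M{\left(J,q \right)} = \frac{6}{J}$ ($M{\left(J,q \right)} = - 3 \frac{4}{J \left(-1\right) 2} = - 3 \frac{4}{- J 2} = - 3 \frac{4}{\left(-2\right) J} = - 3 \cdot 4 \left(- \frac{1}{2 J}\right) = - 3 \left(- \frac{2}{J}\right) = \frac{6}{J}$)
$- 168 M{\left(-7,-3 \right)} = - 168 \frac{6}{-7} = - 168 \cdot 6 \left(- \frac{1}{7}\right) = \left(-168\right) \left(- \frac{6}{7}\right) = 144$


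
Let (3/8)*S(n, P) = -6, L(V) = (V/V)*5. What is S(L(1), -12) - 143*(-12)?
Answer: 1700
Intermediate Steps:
L(V) = 5 (L(V) = 1*5 = 5)
S(n, P) = -16 (S(n, P) = (8/3)*(-6) = -16)
S(L(1), -12) - 143*(-12) = -16 - 143*(-12) = -16 + 1716 = 1700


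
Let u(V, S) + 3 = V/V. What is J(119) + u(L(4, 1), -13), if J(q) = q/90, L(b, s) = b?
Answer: -61/90 ≈ -0.67778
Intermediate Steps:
u(V, S) = -2 (u(V, S) = -3 + V/V = -3 + 1 = -2)
J(q) = q/90 (J(q) = q*(1/90) = q/90)
J(119) + u(L(4, 1), -13) = (1/90)*119 - 2 = 119/90 - 2 = -61/90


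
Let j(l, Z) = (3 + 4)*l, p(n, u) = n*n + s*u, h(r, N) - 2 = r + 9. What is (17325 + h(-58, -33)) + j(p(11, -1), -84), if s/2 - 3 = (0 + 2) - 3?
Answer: 18097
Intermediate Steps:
s = 4 (s = 6 + 2*((0 + 2) - 3) = 6 + 2*(2 - 3) = 6 + 2*(-1) = 6 - 2 = 4)
h(r, N) = 11 + r (h(r, N) = 2 + (r + 9) = 2 + (9 + r) = 11 + r)
p(n, u) = n**2 + 4*u (p(n, u) = n*n + 4*u = n**2 + 4*u)
j(l, Z) = 7*l
(17325 + h(-58, -33)) + j(p(11, -1), -84) = (17325 + (11 - 58)) + 7*(11**2 + 4*(-1)) = (17325 - 47) + 7*(121 - 4) = 17278 + 7*117 = 17278 + 819 = 18097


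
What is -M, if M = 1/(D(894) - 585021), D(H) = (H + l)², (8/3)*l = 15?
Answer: -64/14355465 ≈ -4.4582e-6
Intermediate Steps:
l = 45/8 (l = (3/8)*15 = 45/8 ≈ 5.6250)
D(H) = (45/8 + H)² (D(H) = (H + 45/8)² = (45/8 + H)²)
M = 64/14355465 (M = 1/((45 + 8*894)²/64 - 585021) = 1/((45 + 7152)²/64 - 585021) = 1/((1/64)*7197² - 585021) = 1/((1/64)*51796809 - 585021) = 1/(51796809/64 - 585021) = 1/(14355465/64) = 64/14355465 ≈ 4.4582e-6)
-M = -1*64/14355465 = -64/14355465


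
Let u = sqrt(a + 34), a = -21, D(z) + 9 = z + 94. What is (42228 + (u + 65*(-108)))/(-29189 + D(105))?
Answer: -35208/28999 - sqrt(13)/28999 ≈ -1.2142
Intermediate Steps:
D(z) = 85 + z (D(z) = -9 + (z + 94) = -9 + (94 + z) = 85 + z)
u = sqrt(13) (u = sqrt(-21 + 34) = sqrt(13) ≈ 3.6056)
(42228 + (u + 65*(-108)))/(-29189 + D(105)) = (42228 + (sqrt(13) + 65*(-108)))/(-29189 + (85 + 105)) = (42228 + (sqrt(13) - 7020))/(-29189 + 190) = (42228 + (-7020 + sqrt(13)))/(-28999) = (35208 + sqrt(13))*(-1/28999) = -35208/28999 - sqrt(13)/28999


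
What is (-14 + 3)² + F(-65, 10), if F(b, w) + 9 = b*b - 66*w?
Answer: 3677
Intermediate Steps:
F(b, w) = -9 + b² - 66*w (F(b, w) = -9 + (b*b - 66*w) = -9 + (b² - 66*w) = -9 + b² - 66*w)
(-14 + 3)² + F(-65, 10) = (-14 + 3)² + (-9 + (-65)² - 66*10) = (-11)² + (-9 + 4225 - 660) = 121 + 3556 = 3677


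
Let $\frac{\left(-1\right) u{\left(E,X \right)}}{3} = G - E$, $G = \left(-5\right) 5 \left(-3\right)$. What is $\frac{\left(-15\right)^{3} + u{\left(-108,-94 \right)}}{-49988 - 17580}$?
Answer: $\frac{981}{16892} \approx 0.058075$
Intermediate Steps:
$G = 75$ ($G = \left(-25\right) \left(-3\right) = 75$)
$u{\left(E,X \right)} = -225 + 3 E$ ($u{\left(E,X \right)} = - 3 \left(75 - E\right) = -225 + 3 E$)
$\frac{\left(-15\right)^{3} + u{\left(-108,-94 \right)}}{-49988 - 17580} = \frac{\left(-15\right)^{3} + \left(-225 + 3 \left(-108\right)\right)}{-49988 - 17580} = \frac{-3375 - 549}{-67568} = \left(-3375 - 549\right) \left(- \frac{1}{67568}\right) = \left(-3924\right) \left(- \frac{1}{67568}\right) = \frac{981}{16892}$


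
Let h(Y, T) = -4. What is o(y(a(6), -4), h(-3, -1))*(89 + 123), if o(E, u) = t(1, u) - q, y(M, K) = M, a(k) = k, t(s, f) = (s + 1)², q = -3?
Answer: 1484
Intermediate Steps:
t(s, f) = (1 + s)²
o(E, u) = 7 (o(E, u) = (1 + 1)² - 1*(-3) = 2² + 3 = 4 + 3 = 7)
o(y(a(6), -4), h(-3, -1))*(89 + 123) = 7*(89 + 123) = 7*212 = 1484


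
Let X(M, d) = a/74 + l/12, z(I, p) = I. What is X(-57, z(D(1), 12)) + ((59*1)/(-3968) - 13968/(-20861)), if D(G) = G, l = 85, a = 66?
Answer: 79293409567/9188185728 ≈ 8.6299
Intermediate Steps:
X(M, d) = 3541/444 (X(M, d) = 66/74 + 85/12 = 66*(1/74) + 85*(1/12) = 33/37 + 85/12 = 3541/444)
X(-57, z(D(1), 12)) + ((59*1)/(-3968) - 13968/(-20861)) = 3541/444 + ((59*1)/(-3968) - 13968/(-20861)) = 3541/444 + (59*(-1/3968) - 13968*(-1/20861)) = 3541/444 + (-59/3968 + 13968/20861) = 3541/444 + 54194225/82776448 = 79293409567/9188185728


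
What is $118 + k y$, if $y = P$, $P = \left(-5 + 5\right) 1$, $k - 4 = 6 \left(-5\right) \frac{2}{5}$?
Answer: $118$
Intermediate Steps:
$k = -8$ ($k = 4 + 6 \left(-5\right) \frac{2}{5} = 4 - 30 \cdot 2 \cdot \frac{1}{5} = 4 - 12 = -8$)
$P = 0$ ($P = 0 \cdot 1 = 0$)
$y = 0$
$118 + k y = 118 - 0 = 118 + 0 = 118$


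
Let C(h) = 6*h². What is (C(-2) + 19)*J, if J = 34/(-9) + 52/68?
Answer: -19823/153 ≈ -129.56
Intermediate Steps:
J = -461/153 (J = 34*(-⅑) + 52*(1/68) = -34/9 + 13/17 = -461/153 ≈ -3.0131)
(C(-2) + 19)*J = (6*(-2)² + 19)*(-461/153) = (6*4 + 19)*(-461/153) = (24 + 19)*(-461/153) = 43*(-461/153) = -19823/153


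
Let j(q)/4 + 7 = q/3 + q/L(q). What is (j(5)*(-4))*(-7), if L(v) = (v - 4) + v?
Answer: -504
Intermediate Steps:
L(v) = -4 + 2*v (L(v) = (-4 + v) + v = -4 + 2*v)
j(q) = -28 + 4*q/3 + 4*q/(-4 + 2*q) (j(q) = -28 + 4*(q/3 + q/(-4 + 2*q)) = -28 + (4*q/3 + 4*q/(-4 + 2*q)) = -28 + 4*q/3 + 4*q/(-4 + 2*q))
(j(5)*(-4))*(-7) = ((2*(84 - 43*5 + 2*5**2)/(3*(-2 + 5)))*(-4))*(-7) = (((2/3)*(84 - 215 + 2*25)/3)*(-4))*(-7) = (((2/3)*(1/3)*(84 - 215 + 50))*(-4))*(-7) = (((2/3)*(1/3)*(-81))*(-4))*(-7) = -18*(-4)*(-7) = 72*(-7) = -504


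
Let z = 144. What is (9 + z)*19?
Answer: 2907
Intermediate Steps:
(9 + z)*19 = (9 + 144)*19 = 153*19 = 2907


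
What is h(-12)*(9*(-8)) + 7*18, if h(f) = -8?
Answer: 702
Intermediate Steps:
h(-12)*(9*(-8)) + 7*18 = -72*(-8) + 7*18 = -8*(-72) + 126 = 576 + 126 = 702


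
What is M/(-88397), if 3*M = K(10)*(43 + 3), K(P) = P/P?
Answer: -46/265191 ≈ -0.00017346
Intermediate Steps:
K(P) = 1
M = 46/3 (M = (1*(43 + 3))/3 = (1*46)/3 = (⅓)*46 = 46/3 ≈ 15.333)
M/(-88397) = (46/3)/(-88397) = (46/3)*(-1/88397) = -46/265191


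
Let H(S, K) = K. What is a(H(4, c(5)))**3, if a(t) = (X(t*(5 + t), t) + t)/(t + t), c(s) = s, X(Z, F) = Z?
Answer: 1331/8 ≈ 166.38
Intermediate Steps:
a(t) = (t + t*(5 + t))/(2*t) (a(t) = (t*(5 + t) + t)/(t + t) = (t + t*(5 + t))/((2*t)) = (t + t*(5 + t))*(1/(2*t)) = (t + t*(5 + t))/(2*t))
a(H(4, c(5)))**3 = (3 + (1/2)*5)**3 = (3 + 5/2)**3 = (11/2)**3 = 1331/8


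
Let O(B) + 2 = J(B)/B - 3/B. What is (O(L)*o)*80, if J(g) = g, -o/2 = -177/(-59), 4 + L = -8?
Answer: 360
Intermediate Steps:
L = -12 (L = -4 - 8 = -12)
o = -6 (o = -(-354)/(-59) = -(-354)*(-1)/59 = -2*3 = -6)
O(B) = -1 - 3/B (O(B) = -2 + (B/B - 3/B) = -2 + (1 - 3/B) = -1 - 3/B)
(O(L)*o)*80 = (((-3 - 1*(-12))/(-12))*(-6))*80 = (-(-3 + 12)/12*(-6))*80 = (-1/12*9*(-6))*80 = -¾*(-6)*80 = (9/2)*80 = 360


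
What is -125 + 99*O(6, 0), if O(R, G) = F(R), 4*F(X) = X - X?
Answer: -125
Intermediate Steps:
F(X) = 0 (F(X) = (X - X)/4 = (¼)*0 = 0)
O(R, G) = 0
-125 + 99*O(6, 0) = -125 + 99*0 = -125 + 0 = -125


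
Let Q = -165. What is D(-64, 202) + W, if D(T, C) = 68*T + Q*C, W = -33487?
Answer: -71169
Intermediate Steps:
D(T, C) = -165*C + 68*T (D(T, C) = 68*T - 165*C = -165*C + 68*T)
D(-64, 202) + W = (-165*202 + 68*(-64)) - 33487 = (-33330 - 4352) - 33487 = -37682 - 33487 = -71169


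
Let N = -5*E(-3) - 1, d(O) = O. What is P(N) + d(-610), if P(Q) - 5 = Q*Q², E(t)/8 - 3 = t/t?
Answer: -4173886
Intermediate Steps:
E(t) = 32 (E(t) = 24 + 8*(t/t) = 24 + 8*1 = 24 + 8 = 32)
N = -161 (N = -5*32 - 1 = -160 - 1 = -161)
P(Q) = 5 + Q³ (P(Q) = 5 + Q*Q² = 5 + Q³)
P(N) + d(-610) = (5 + (-161)³) - 610 = (5 - 4173281) - 610 = -4173276 - 610 = -4173886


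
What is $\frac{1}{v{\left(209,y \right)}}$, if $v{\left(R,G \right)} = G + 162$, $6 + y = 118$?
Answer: $\frac{1}{274} \approx 0.0036496$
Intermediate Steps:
$y = 112$ ($y = -6 + 118 = 112$)
$v{\left(R,G \right)} = 162 + G$
$\frac{1}{v{\left(209,y \right)}} = \frac{1}{162 + 112} = \frac{1}{274}$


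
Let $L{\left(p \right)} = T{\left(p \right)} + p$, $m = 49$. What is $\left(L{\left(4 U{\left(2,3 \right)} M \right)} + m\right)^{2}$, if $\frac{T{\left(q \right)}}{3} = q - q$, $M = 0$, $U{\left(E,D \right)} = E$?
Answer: $2401$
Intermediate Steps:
$T{\left(q \right)} = 0$ ($T{\left(q \right)} = 3 \left(q - q\right) = 3 \cdot 0 = 0$)
$L{\left(p \right)} = p$ ($L{\left(p \right)} = 0 + p = p$)
$\left(L{\left(4 U{\left(2,3 \right)} M \right)} + m\right)^{2} = \left(4 \cdot 2 \cdot 0 + 49\right)^{2} = \left(8 \cdot 0 + 49\right)^{2} = \left(0 + 49\right)^{2} = 49^{2} = 2401$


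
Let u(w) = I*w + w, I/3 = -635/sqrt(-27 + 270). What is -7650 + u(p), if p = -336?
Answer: -7986 + 71120*sqrt(3)/3 ≈ 33075.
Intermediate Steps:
I = -635*sqrt(3)/9 (I = 3*(-635/sqrt(-27 + 270)) = 3*(-635*sqrt(3)/27) = -635*sqrt(3)/9 ≈ -122.21)
u(w) = w - 635*w*sqrt(3)/9 (u(w) = (-635*sqrt(3)/9)*w + w = -635*w*sqrt(3)/9 + w = w - 635*w*sqrt(3)/9)
-7650 + u(p) = -7650 + (1/9)*(-336)*(9 - 635*sqrt(3)) = -7650 + (-336 + 71120*sqrt(3)/3) = -7986 + 71120*sqrt(3)/3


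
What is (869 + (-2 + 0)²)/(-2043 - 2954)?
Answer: -873/4997 ≈ -0.17470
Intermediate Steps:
(869 + (-2 + 0)²)/(-2043 - 2954) = (869 + (-2)²)/(-4997) = (869 + 4)*(-1/4997) = 873*(-1/4997) = -873/4997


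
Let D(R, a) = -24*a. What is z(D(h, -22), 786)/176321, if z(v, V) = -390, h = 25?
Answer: -390/176321 ≈ -0.0022119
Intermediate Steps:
z(D(h, -22), 786)/176321 = -390/176321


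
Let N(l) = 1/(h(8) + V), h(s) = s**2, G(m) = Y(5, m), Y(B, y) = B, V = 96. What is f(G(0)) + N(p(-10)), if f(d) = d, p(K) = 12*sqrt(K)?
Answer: 801/160 ≈ 5.0062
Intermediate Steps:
G(m) = 5
N(l) = 1/160 (N(l) = 1/(8**2 + 96) = 1/(64 + 96) = 1/160)
f(G(0)) + N(p(-10)) = 5 + 1/160 = 801/160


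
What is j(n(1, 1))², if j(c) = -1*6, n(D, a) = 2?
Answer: 36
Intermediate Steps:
j(c) = -6
j(n(1, 1))² = (-6)² = 36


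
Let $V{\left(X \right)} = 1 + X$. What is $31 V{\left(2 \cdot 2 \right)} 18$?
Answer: $2790$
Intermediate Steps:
$31 V{\left(2 \cdot 2 \right)} 18 = 31 \left(1 + 2 \cdot 2\right) 18 = 31 \left(1 + 4\right) 18 = 31 \cdot 5 \cdot 18 = 155 \cdot 18 = 2790$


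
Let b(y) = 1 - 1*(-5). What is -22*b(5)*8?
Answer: -1056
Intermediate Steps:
b(y) = 6 (b(y) = 1 + 5 = 6)
-22*b(5)*8 = -22*6*8 = -132*8 = -1056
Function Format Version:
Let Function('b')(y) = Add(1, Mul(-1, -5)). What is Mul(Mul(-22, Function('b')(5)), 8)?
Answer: -1056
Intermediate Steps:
Function('b')(y) = 6 (Function('b')(y) = Add(1, 5) = 6)
Mul(Mul(-22, Function('b')(5)), 8) = Mul(Mul(-22, 6), 8) = Mul(-132, 8) = -1056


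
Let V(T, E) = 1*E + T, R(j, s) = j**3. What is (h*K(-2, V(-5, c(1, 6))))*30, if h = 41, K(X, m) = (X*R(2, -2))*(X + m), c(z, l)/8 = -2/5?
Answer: 200736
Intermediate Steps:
c(z, l) = -16/5 (c(z, l) = 8*(-2/5) = -16/5)
V(T, E) = E + T
K(X, m) = 8*X*(X + m) (K(X, m) = (X*2**3)*(X + m) = (X*8)*(X + m) = (8*X)*(X + m) = 8*X*(X + m))
(h*K(-2, V(-5, c(1, 6))))*30 = (41*(8*(-2)*(-2 + (-16/5 - 5))))*30 = (41*(8*(-2)*(-2 - 41/5)))*30 = (41*(8*(-2)*(-51/5)))*30 = (41*(816/5))*30 = (33456/5)*30 = 200736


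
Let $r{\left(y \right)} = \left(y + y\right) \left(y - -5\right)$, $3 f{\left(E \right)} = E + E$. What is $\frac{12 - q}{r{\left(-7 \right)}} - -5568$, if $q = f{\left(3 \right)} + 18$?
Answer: $\frac{38974}{7} \approx 5567.7$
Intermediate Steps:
$f{\left(E \right)} = \frac{2 E}{3}$ ($f{\left(E \right)} = \frac{E + E}{3} = \frac{2 E}{3}$)
$q = 20$ ($q = \frac{2}{3} \cdot 3 + 18 = 2 + 18 = 20$)
$r{\left(y \right)} = 2 y \left(5 + y\right)$ ($r{\left(y \right)} = 2 y \left(y + 5\right) = 2 y \left(5 + y\right)$)
$\frac{12 - q}{r{\left(-7 \right)}} - -5568 = \frac{12 - 20}{2 \left(-7\right) \left(5 - 7\right)} - -5568 = \frac{12 - 20}{2 \left(-7\right) \left(-2\right)} + 5568 = - \frac{8}{28} + 5568 = \left(-8\right) \frac{1}{28} + 5568 = - \frac{2}{7} + 5568 = \frac{38974}{7}$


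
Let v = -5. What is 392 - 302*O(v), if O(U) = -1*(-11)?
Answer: -2930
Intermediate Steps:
O(U) = 11
392 - 302*O(v) = 392 - 302*11 = 392 - 3322 = -2930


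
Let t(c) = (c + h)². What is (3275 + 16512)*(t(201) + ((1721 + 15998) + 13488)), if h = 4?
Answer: 1449041584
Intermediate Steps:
t(c) = (4 + c)² (t(c) = (c + 4)² = (4 + c)²)
(3275 + 16512)*(t(201) + ((1721 + 15998) + 13488)) = (3275 + 16512)*((4 + 201)² + ((1721 + 15998) + 13488)) = 19787*(205² + (17719 + 13488)) = 19787*(42025 + 31207) = 19787*73232 = 1449041584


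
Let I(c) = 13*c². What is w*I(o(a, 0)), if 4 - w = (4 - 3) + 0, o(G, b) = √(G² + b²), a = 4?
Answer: 624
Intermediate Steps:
w = 3 (w = 4 - ((4 - 3) + 0) = 4 - (1 + 0) = 4 - 1*1 = 4 - 1 = 3)
w*I(o(a, 0)) = 3*(13*(√(4² + 0²))²) = 3*(13*(√(16 + 0))²) = 3*(13*(√16)²) = 3*(13*4²) = 3*(13*16) = 3*208 = 624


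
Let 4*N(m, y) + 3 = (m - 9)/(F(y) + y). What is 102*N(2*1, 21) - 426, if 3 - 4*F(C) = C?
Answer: -11293/22 ≈ -513.32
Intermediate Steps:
F(C) = 3/4 - C/4
N(m, y) = -3/4 + (-9 + m)/(4*(3/4 + 3*y/4)) (N(m, y) = -3/4 + ((m - 9)/((3/4 - y/4) + y))/4 = -3/4 + ((-9 + m)/(3/4 + 3*y/4))/4 = -3/4 + (-9 + m)/(4*(3/4 + 3*y/4)))
102*N(2*1, 21) - 426 = 102*((-45 - 9*21 + 4*(2*1))/(12*(1 + 21))) - 426 = 102*((1/12)*(-45 - 189 + 4*2)/22) - 426 = 102*((1/12)*(1/22)*(-45 - 189 + 8)) - 426 = 102*((1/12)*(1/22)*(-226)) - 426 = 102*(-113/132) - 426 = -1921/22 - 426 = -11293/22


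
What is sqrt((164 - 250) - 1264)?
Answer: 15*I*sqrt(6) ≈ 36.742*I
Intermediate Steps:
sqrt((164 - 250) - 1264) = sqrt(-86 - 1264) = sqrt(-1350) = 15*I*sqrt(6)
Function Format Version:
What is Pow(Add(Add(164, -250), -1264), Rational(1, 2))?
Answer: Mul(15, I, Pow(6, Rational(1, 2))) ≈ Mul(36.742, I)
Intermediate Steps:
Pow(Add(Add(164, -250), -1264), Rational(1, 2)) = Pow(Add(-86, -1264), Rational(1, 2)) = Pow(-1350, Rational(1, 2)) = Mul(15, I, Pow(6, Rational(1, 2)))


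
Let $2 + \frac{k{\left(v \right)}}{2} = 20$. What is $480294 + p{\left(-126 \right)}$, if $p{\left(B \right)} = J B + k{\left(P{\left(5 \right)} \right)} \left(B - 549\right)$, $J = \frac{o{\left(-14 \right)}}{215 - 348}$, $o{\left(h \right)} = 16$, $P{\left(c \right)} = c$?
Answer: $\frac{8664174}{19} \approx 4.5601 \cdot 10^{5}$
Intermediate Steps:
$k{\left(v \right)} = 36$ ($k{\left(v \right)} = -4 + 2 \cdot 20 = -4 + 40 = 36$)
$J = - \frac{16}{133}$ ($J = \frac{16}{215 - 348} = \frac{16}{-133} = 16 \left(- \frac{1}{133}\right) = - \frac{16}{133} \approx -0.1203$)
$p{\left(B \right)} = -19764 + \frac{4772 B}{133}$ ($p{\left(B \right)} = - \frac{16 B}{133} + 36 \left(B - 549\right) = - \frac{16 B}{133} + 36 \left(-549 + B\right) = - \frac{16 B}{133} + \left(-19764 + 36 B\right) = -19764 + \frac{4772 B}{133}$)
$480294 + p{\left(-126 \right)} = 480294 + \left(-19764 + \frac{4772}{133} \left(-126\right)\right) = 480294 - \frac{461412}{19} = \frac{8664174}{19}$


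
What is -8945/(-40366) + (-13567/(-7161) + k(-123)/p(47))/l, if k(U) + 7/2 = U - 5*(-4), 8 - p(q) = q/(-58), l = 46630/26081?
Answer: -7002486679349/1277870781162 ≈ -5.4798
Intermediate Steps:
l = 46630/26081 (l = 46630*(1/26081) = 46630/26081 ≈ 1.7879)
p(q) = 8 + q/58 (p(q) = 8 - q/(-58) = 8 - q*(-1)/58 = 8 - (-1)*q/58 = 8 + q/58)
k(U) = 33/2 + U (k(U) = -7/2 + (U - 5*(-4)) = -7/2 + (U + 20) = -7/2 + (20 + U) = 33/2 + U)
-8945/(-40366) + (-13567/(-7161) + k(-123)/p(47))/l = -8945/(-40366) + (-13567/(-7161) + (33/2 - 123)/(8 + (1/58)*47))/(46630/26081) = -8945*(-1/40366) + (-13567*(-1/7161) - 213/(2*(8 + 47/58)))*(26081/46630) = 8945/40366 + (13567/7161 - 213/(2*511/58))*(26081/46630) = 8945/40366 + (13567/7161 - 213/2*58/511)*(26081/46630) = 8945/40366 + (13567/7161 - 6177/511)*(26081/46630) = 8945/40366 - 761240/74679*26081/46630 = 8945/40366 - 180490004/31657107 = -7002486679349/1277870781162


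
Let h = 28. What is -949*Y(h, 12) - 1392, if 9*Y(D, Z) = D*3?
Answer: -30748/3 ≈ -10249.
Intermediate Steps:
Y(D, Z) = D/3 (Y(D, Z) = (D*3)/9 = (3*D)/9 = D/3)
-949*Y(h, 12) - 1392 = -949*28/3 - 1392 = -26572/3 - 1392 = -30748/3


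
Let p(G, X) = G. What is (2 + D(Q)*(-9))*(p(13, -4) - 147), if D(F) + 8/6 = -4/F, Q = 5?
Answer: -14204/5 ≈ -2840.8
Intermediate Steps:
D(F) = -4/3 - 4/F
(2 + D(Q)*(-9))*(p(13, -4) - 147) = (2 + (-4/3 - 4/5)*(-9))*(13 - 147) = (2 + (-4/3 - 4*⅕)*(-9))*(-134) = (2 + (-4/3 - ⅘)*(-9))*(-134) = (2 - 32/15*(-9))*(-134) = (2 + 96/5)*(-134) = (106/5)*(-134) = -14204/5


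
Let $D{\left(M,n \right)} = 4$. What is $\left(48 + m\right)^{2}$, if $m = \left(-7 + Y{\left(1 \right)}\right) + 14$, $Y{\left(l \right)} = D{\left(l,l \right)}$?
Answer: $3481$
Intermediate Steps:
$Y{\left(l \right)} = 4$
$m = 11$ ($m = \left(-7 + 4\right) + 14 = -3 + 14 = 11$)
$\left(48 + m\right)^{2} = \left(48 + 11\right)^{2} = 59^{2} = 3481$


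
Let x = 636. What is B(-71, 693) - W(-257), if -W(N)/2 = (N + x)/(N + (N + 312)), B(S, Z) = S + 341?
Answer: 26891/101 ≈ 266.25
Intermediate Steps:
B(S, Z) = 341 + S
W(N) = -2*(636 + N)/(312 + 2*N) (W(N) = -2*(N + 636)/(N + (N + 312)) = -2*(636 + N)/(N + (312 + N)) = -2*(636 + N)/(312 + 2*N))
B(-71, 693) - W(-257) = (341 - 71) - (-636 - 1*(-257))/(156 - 257) = 270 - (-636 + 257)/(-101) = 270 - (-1)*(-379)/101 = 270 - 1*379/101 = 270 - 379/101 = 26891/101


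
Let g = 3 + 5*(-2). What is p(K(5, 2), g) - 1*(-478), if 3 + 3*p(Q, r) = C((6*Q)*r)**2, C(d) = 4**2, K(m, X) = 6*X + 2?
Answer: 1687/3 ≈ 562.33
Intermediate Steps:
K(m, X) = 2 + 6*X
C(d) = 16
g = -7 (g = 3 - 10 = -7)
p(Q, r) = 253/3 (p(Q, r) = -1 + (1/3)*16**2 = -1 + (1/3)*256 = -1 + 256/3 = 253/3)
p(K(5, 2), g) - 1*(-478) = 253/3 - 1*(-478) = 253/3 + 478 = 1687/3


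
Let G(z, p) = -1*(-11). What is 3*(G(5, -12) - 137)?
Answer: -378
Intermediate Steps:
G(z, p) = 11
3*(G(5, -12) - 137) = 3*(11 - 137) = 3*(-126) = -378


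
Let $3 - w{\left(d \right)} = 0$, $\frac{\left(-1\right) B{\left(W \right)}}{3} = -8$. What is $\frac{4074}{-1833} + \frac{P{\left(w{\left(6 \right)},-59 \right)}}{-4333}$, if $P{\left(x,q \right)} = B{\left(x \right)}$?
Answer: $- \frac{5898878}{2647463} \approx -2.2281$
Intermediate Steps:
$B{\left(W \right)} = 24$ ($B{\left(W \right)} = \left(-3\right) \left(-8\right) = 24$)
$w{\left(d \right)} = 3$ ($w{\left(d \right)} = 3 - 0 = 3 + 0 = 3$)
$P{\left(x,q \right)} = 24$
$\frac{4074}{-1833} + \frac{P{\left(w{\left(6 \right)},-59 \right)}}{-4333} = \frac{4074}{-1833} + \frac{24}{-4333} = 4074 \left(- \frac{1}{1833}\right) + 24 \left(- \frac{1}{4333}\right) = - \frac{1358}{611} - \frac{24}{4333} = - \frac{5898878}{2647463}$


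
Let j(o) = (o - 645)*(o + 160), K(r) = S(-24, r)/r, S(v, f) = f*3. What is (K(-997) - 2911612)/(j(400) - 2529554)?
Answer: 2911609/2666754 ≈ 1.0918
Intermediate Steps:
S(v, f) = 3*f
K(r) = 3 (K(r) = (3*r)/r = 3)
j(o) = (-645 + o)*(160 + o)
(K(-997) - 2911612)/(j(400) - 2529554) = (3 - 2911612)/((-103200 + 400**2 - 485*400) - 2529554) = -2911609/((-103200 + 160000 - 194000) - 2529554) = -2911609/(-137200 - 2529554) = -2911609/(-2666754) = -2911609*(-1/2666754) = 2911609/2666754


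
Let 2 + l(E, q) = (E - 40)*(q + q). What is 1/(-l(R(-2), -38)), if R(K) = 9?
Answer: -1/2354 ≈ -0.00042481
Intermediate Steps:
l(E, q) = -2 + 2*q*(-40 + E) (l(E, q) = -2 + (E - 40)*(q + q) = -2 + (-40 + E)*(2*q) = -2 + 2*q*(-40 + E))
1/(-l(R(-2), -38)) = 1/(-(-2 - 80*(-38) + 2*9*(-38))) = 1/(-(-2 + 3040 - 684)) = 1/(-1*2354) = 1/(-2354) = -1/2354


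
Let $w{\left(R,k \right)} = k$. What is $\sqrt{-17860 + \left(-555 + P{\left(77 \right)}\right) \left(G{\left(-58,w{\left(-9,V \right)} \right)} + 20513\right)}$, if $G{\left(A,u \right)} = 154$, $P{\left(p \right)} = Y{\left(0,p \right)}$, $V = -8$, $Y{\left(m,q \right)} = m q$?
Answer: $i \sqrt{11488045} \approx 3389.4 i$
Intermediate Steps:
$P{\left(p \right)} = 0$ ($P{\left(p \right)} = 0 p = 0$)
$\sqrt{-17860 + \left(-555 + P{\left(77 \right)}\right) \left(G{\left(-58,w{\left(-9,V \right)} \right)} + 20513\right)} = \sqrt{-17860 + \left(-555 + 0\right) \left(154 + 20513\right)} = \sqrt{-17860 - 11470185} = \sqrt{-11488045} = i \sqrt{11488045}$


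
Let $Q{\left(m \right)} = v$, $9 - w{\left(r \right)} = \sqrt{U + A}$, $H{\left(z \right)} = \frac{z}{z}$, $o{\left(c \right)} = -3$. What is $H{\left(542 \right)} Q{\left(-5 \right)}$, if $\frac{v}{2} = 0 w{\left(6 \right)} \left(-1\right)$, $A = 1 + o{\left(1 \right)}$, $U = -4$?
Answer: $0$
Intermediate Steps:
$A = -2$ ($A = 1 - 3 = -2$)
$H{\left(z \right)} = 1$
$w{\left(r \right)} = 9 - i \sqrt{6}$ ($w{\left(r \right)} = 9 - \sqrt{-4 - 2} = 9 - \sqrt{-6} = 9 - i \sqrt{6}$)
$v = 0$ ($v = 2 \cdot 0 \left(9 - i \sqrt{6}\right) \left(-1\right) = 2 \cdot 0 \left(-1\right) = 2 \cdot 0 = 0$)
$Q{\left(m \right)} = 0$
$H{\left(542 \right)} Q{\left(-5 \right)} = 1 \cdot 0 = 0$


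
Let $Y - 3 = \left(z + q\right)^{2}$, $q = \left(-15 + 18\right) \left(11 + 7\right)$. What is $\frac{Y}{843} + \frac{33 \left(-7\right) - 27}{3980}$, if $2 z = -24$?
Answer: $\frac{1135861}{559190} \approx 2.0313$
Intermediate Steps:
$z = -12$ ($z = \frac{1}{2} \left(-24\right) = -12$)
$q = 54$ ($q = 3 \cdot 18 = 54$)
$Y = 1767$ ($Y = 3 + \left(-12 + 54\right)^{2} = 3 + 42^{2} = 3 + 1764 = 1767$)
$\frac{Y}{843} + \frac{33 \left(-7\right) - 27}{3980} = \frac{1767}{843} + \frac{33 \left(-7\right) - 27}{3980} = 1767 \cdot \frac{1}{843} + \left(-231 - 27\right) \frac{1}{3980} = \frac{589}{281} - \frac{129}{1990} = \frac{1135861}{559190}$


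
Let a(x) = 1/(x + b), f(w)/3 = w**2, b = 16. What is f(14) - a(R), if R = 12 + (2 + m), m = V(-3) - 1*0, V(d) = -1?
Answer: 17051/29 ≈ 587.97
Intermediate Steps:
f(w) = 3*w**2
m = -1 (m = -1 - 1*0 = -1 + 0 = -1)
R = 13 (R = 12 + (2 - 1) = 12 + 1 = 13)
a(x) = 1/(16 + x) (a(x) = 1/(x + 16) = 1/(16 + x))
f(14) - a(R) = 3*14**2 - 1/(16 + 13) = 3*196 - 1/29 = 588 - 1*1/29 = 588 - 1/29 = 17051/29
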